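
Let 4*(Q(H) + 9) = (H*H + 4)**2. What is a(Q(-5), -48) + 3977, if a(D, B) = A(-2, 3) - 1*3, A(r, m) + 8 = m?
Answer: 3969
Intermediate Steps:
A(r, m) = -8 + m
Q(H) = -9 + (4 + H**2)**2/4 (Q(H) = -9 + (H*H + 4)**2/4 = -9 + (H**2 + 4)**2/4 = -9 + (4 + H**2)**2/4)
a(D, B) = -8 (a(D, B) = (-8 + 3) - 1*3 = -5 - 3 = -8)
a(Q(-5), -48) + 3977 = -8 + 3977 = 3969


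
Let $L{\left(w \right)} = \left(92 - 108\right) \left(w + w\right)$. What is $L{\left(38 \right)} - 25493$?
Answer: $-26709$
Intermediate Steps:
$L{\left(w \right)} = - 32 w$ ($L{\left(w \right)} = - 16 \cdot 2 w = - 32 w$)
$L{\left(38 \right)} - 25493 = \left(-32\right) 38 - 25493 = -1216 - 25493 = -26709$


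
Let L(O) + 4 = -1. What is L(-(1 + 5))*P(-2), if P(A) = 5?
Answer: -25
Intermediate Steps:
L(O) = -5 (L(O) = -4 - 1 = -5)
L(-(1 + 5))*P(-2) = -5*5 = -25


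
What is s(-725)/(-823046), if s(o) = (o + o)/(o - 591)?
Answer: -725/541564268 ≈ -1.3387e-6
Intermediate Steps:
s(o) = 2*o/(-591 + o) (s(o) = (2*o)/(-591 + o) = 2*o/(-591 + o))
s(-725)/(-823046) = (2*(-725)/(-591 - 725))/(-823046) = (2*(-725)/(-1316))*(-1/823046) = (2*(-725)*(-1/1316))*(-1/823046) = (725/658)*(-1/823046) = -725/541564268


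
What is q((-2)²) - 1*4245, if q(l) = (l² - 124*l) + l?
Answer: -4721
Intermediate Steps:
q(l) = l² - 123*l
q((-2)²) - 1*4245 = (-2)²*(-123 + (-2)²) - 1*4245 = 4*(-123 + 4) - 4245 = 4*(-119) - 4245 = -476 - 4245 = -4721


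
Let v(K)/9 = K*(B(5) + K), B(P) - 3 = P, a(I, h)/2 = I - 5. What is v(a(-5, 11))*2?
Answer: 4320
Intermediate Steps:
a(I, h) = -10 + 2*I (a(I, h) = 2*(I - 5) = 2*(-5 + I) = -10 + 2*I)
B(P) = 3 + P
v(K) = 9*K*(8 + K) (v(K) = 9*(K*((3 + 5) + K)) = 9*(K*(8 + K)) = 9*K*(8 + K))
v(a(-5, 11))*2 = (9*(-10 + 2*(-5))*(8 + (-10 + 2*(-5))))*2 = (9*(-10 - 10)*(8 + (-10 - 10)))*2 = (9*(-20)*(8 - 20))*2 = (9*(-20)*(-12))*2 = 2160*2 = 4320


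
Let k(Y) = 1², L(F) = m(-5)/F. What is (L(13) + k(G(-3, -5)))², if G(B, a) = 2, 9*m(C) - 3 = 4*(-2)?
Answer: 12544/13689 ≈ 0.91636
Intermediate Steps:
m(C) = -5/9 (m(C) = ⅓ + (4*(-2))/9 = ⅓ + (⅑)*(-8) = ⅓ - 8/9 = -5/9)
L(F) = -5/(9*F)
k(Y) = 1
(L(13) + k(G(-3, -5)))² = (-5/9/13 + 1)² = (-5/9*1/13 + 1)² = (-5/117 + 1)² = (112/117)² = 12544/13689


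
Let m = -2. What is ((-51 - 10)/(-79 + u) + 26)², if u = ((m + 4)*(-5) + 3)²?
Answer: 707281/900 ≈ 785.87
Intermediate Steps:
u = 49 (u = ((-2 + 4)*(-5) + 3)² = (2*(-5) + 3)² = (-10 + 3)² = (-7)² = 49)
((-51 - 10)/(-79 + u) + 26)² = ((-51 - 10)/(-79 + 49) + 26)² = (-61/(-30) + 26)² = (-61*(-1/30) + 26)² = (61/30 + 26)² = (841/30)² = 707281/900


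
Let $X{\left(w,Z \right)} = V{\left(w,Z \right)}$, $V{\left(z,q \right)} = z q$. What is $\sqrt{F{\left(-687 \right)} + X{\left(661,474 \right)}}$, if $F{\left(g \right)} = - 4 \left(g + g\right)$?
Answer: $\sqrt{318810} \approx 564.63$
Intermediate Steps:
$V{\left(z,q \right)} = q z$
$X{\left(w,Z \right)} = Z w$
$F{\left(g \right)} = - 8 g$ ($F{\left(g \right)} = - 4 \cdot 2 g = - 8 g$)
$\sqrt{F{\left(-687 \right)} + X{\left(661,474 \right)}} = \sqrt{\left(-8\right) \left(-687\right) + 474 \cdot 661} = \sqrt{5496 + 313314} = \sqrt{318810}$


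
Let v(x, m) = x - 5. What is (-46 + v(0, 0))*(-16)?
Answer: 816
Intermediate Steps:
v(x, m) = -5 + x
(-46 + v(0, 0))*(-16) = (-46 + (-5 + 0))*(-16) = (-46 - 5)*(-16) = -51*(-16) = 816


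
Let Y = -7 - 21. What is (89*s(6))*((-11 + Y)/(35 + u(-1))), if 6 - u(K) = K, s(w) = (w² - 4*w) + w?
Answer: -10413/7 ≈ -1487.6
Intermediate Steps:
s(w) = w² - 3*w
Y = -28
u(K) = 6 - K
(89*s(6))*((-11 + Y)/(35 + u(-1))) = (89*(6*(-3 + 6)))*((-11 - 28)/(35 + (6 - 1*(-1)))) = (89*(6*3))*(-39/(35 + (6 + 1))) = (89*18)*(-39/(35 + 7)) = 1602*(-39/42) = 1602*(-39*1/42) = 1602*(-13/14) = -10413/7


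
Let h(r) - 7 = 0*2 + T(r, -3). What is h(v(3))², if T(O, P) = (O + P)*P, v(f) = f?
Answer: 49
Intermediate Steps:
T(O, P) = P*(O + P)
h(r) = 16 - 3*r (h(r) = 7 + (0*2 - 3*(r - 3)) = 7 + (0 - 3*(-3 + r)) = 7 + (0 + (9 - 3*r)) = 7 + (9 - 3*r) = 16 - 3*r)
h(v(3))² = (16 - 3*3)² = (16 - 9)² = 7² = 49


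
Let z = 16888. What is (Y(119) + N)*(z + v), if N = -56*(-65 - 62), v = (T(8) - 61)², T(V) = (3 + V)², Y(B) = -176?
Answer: 142104768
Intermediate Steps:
v = 3600 (v = ((3 + 8)² - 61)² = (11² - 61)² = (121 - 61)² = 60² = 3600)
N = 7112 (N = -56*(-127) = 7112)
(Y(119) + N)*(z + v) = (-176 + 7112)*(16888 + 3600) = 6936*20488 = 142104768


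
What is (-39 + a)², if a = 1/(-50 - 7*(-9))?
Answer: 256036/169 ≈ 1515.0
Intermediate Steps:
a = 1/13 (a = 1/(-50 + 63) = 1/13 ≈ 0.076923)
(-39 + a)² = (-39 + 1/13)² = (-506/13)² = 256036/169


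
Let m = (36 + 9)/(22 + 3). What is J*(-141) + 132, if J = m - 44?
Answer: 30411/5 ≈ 6082.2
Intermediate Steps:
m = 9/5 (m = 45/25 = 45*(1/25) = 9/5 ≈ 1.8000)
J = -211/5 (J = 9/5 - 44 = -211/5 ≈ -42.200)
J*(-141) + 132 = -211/5*(-141) + 132 = 29751/5 + 132 = 30411/5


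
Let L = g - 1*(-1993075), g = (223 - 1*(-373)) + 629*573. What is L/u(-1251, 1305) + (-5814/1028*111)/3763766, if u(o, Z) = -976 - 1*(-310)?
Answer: -1206720114431/341395716 ≈ -3534.7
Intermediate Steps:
g = 361013 (g = (223 + 373) + 360417 = 596 + 360417 = 361013)
u(o, Z) = -666 (u(o, Z) = -976 + 310 = -666)
L = 2354088 (L = 361013 - 1*(-1993075) = 361013 + 1993075 = 2354088)
L/u(-1251, 1305) + (-5814/1028*111)/3763766 = 2354088/(-666) + (-5814/1028*111)/3763766 = 2354088*(-1/666) + (-5814*1/1028*111)*(1/3763766) = -10604/3 - 2907/514*111*(1/3763766) = -10604/3 - 322677/514*1/3763766 = -10604/3 - 18981/113798572 = -1206720114431/341395716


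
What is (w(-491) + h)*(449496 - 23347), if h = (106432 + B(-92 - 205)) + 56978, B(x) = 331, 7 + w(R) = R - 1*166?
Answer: 69495100473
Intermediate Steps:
w(R) = -173 + R (w(R) = -7 + (R - 1*166) = -7 + (R - 166) = -7 + (-166 + R) = -173 + R)
h = 163741 (h = (106432 + 331) + 56978 = 106763 + 56978 = 163741)
(w(-491) + h)*(449496 - 23347) = ((-173 - 491) + 163741)*(449496 - 23347) = (-664 + 163741)*426149 = 163077*426149 = 69495100473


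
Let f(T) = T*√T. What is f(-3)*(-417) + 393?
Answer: 393 + 1251*I*√3 ≈ 393.0 + 2166.8*I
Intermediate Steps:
f(T) = T^(3/2)
f(-3)*(-417) + 393 = (-3)^(3/2)*(-417) + 393 = -3*I*√3*(-417) + 393 = 1251*I*√3 + 393 = 393 + 1251*I*√3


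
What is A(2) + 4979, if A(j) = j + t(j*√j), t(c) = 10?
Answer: 4991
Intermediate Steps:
A(j) = 10 + j (A(j) = j + 10 = 10 + j)
A(2) + 4979 = (10 + 2) + 4979 = 12 + 4979 = 4991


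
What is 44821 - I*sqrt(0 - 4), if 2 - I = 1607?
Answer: 44821 + 3210*I ≈ 44821.0 + 3210.0*I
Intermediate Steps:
I = -1605 (I = 2 - 1*1607 = 2 - 1607 = -1605)
44821 - I*sqrt(0 - 4) = 44821 - (-1605)*sqrt(0 - 4) = 44821 - (-1605)*sqrt(-4) = 44821 - (-1605)*2*I = 44821 - (-3210)*I = 44821 + 3210*I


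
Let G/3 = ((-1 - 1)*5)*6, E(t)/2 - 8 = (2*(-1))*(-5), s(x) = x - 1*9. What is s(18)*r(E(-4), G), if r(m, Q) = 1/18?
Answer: 1/2 ≈ 0.50000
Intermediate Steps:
s(x) = -9 + x (s(x) = x - 9 = -9 + x)
E(t) = 36 (E(t) = 16 + 2*((2*(-1))*(-5)) = 16 + 2*(-2*(-5)) = 16 + 2*10 = 16 + 20 = 36)
G = -180 (G = 3*(((-1 - 1)*5)*6) = 3*(-2*5*6) = 3*(-10*6) = 3*(-60) = -180)
r(m, Q) = 1/18
s(18)*r(E(-4), G) = (-9 + 18)*(1/18) = 9*(1/18) = 1/2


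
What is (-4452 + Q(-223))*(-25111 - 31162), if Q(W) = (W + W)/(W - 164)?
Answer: 96929004494/387 ≈ 2.5046e+8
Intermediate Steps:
Q(W) = 2*W/(-164 + W) (Q(W) = (2*W)/(-164 + W) = 2*W/(-164 + W))
(-4452 + Q(-223))*(-25111 - 31162) = (-4452 + 2*(-223)/(-164 - 223))*(-25111 - 31162) = (-4452 + 2*(-223)/(-387))*(-56273) = (-4452 + 2*(-223)*(-1/387))*(-56273) = (-4452 + 446/387)*(-56273) = -1722478/387*(-56273) = 96929004494/387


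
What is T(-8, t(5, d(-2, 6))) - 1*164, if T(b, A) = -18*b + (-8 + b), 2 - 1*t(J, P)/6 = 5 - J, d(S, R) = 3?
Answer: -36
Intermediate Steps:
t(J, P) = -18 + 6*J (t(J, P) = 12 - 6*(5 - J) = 12 + (-30 + 6*J) = -18 + 6*J)
T(b, A) = -8 - 17*b
T(-8, t(5, d(-2, 6))) - 1*164 = (-8 - 17*(-8)) - 1*164 = (-8 + 136) - 164 = 128 - 164 = -36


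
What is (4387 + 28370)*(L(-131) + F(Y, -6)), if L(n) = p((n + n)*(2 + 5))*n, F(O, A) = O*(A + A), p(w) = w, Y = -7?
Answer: 7872751866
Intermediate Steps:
F(O, A) = 2*A*O (F(O, A) = O*(2*A) = 2*A*O)
L(n) = 14*n² (L(n) = ((n + n)*(2 + 5))*n = ((2*n)*7)*n = (14*n)*n = 14*n²)
(4387 + 28370)*(L(-131) + F(Y, -6)) = (4387 + 28370)*(14*(-131)² + 2*(-6)*(-7)) = 32757*(14*17161 + 84) = 32757*(240254 + 84) = 32757*240338 = 7872751866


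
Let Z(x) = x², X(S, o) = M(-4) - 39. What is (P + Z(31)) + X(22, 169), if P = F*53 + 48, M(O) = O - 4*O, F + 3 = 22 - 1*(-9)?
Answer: 2466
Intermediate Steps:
F = 28 (F = -3 + (22 - 1*(-9)) = -3 + (22 + 9) = -3 + 31 = 28)
M(O) = -3*O
X(S, o) = -27 (X(S, o) = -3*(-4) - 39 = 12 - 39 = -27)
P = 1532 (P = 28*53 + 48 = 1484 + 48 = 1532)
(P + Z(31)) + X(22, 169) = (1532 + 31²) - 27 = (1532 + 961) - 27 = 2493 - 27 = 2466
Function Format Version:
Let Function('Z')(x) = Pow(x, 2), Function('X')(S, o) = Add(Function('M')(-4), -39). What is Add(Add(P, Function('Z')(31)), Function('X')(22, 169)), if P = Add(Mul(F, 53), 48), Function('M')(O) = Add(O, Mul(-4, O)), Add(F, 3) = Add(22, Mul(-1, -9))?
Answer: 2466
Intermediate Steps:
F = 28 (F = Add(-3, Add(22, Mul(-1, -9))) = Add(-3, Add(22, 9)) = Add(-3, 31) = 28)
Function('M')(O) = Mul(-3, O)
Function('X')(S, o) = -27 (Function('X')(S, o) = Add(Mul(-3, -4), -39) = Add(12, -39) = -27)
P = 1532 (P = Add(Mul(28, 53), 48) = Add(1484, 48) = 1532)
Add(Add(P, Function('Z')(31)), Function('X')(22, 169)) = Add(Add(1532, Pow(31, 2)), -27) = Add(Add(1532, 961), -27) = Add(2493, -27) = 2466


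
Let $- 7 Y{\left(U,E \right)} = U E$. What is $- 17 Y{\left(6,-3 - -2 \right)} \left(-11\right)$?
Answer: $\frac{1122}{7} \approx 160.29$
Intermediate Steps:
$Y{\left(U,E \right)} = - \frac{E U}{7}$ ($Y{\left(U,E \right)} = - \frac{U E}{7} = - \frac{E U}{7}$)
$- 17 Y{\left(6,-3 - -2 \right)} \left(-11\right) = - 17 \left(\left(- \frac{1}{7}\right) \left(-3 - -2\right) 6\right) \left(-11\right) = - 17 \left(\left(- \frac{1}{7}\right) \left(-3 + 2\right) 6\right) \left(-11\right) = - 17 \left(\left(- \frac{1}{7}\right) \left(-1\right) 6\right) \left(-11\right) = \left(-17\right) \frac{6}{7} \left(-11\right) = \left(- \frac{102}{7}\right) \left(-11\right) = \frac{1122}{7}$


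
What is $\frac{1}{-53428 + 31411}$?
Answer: $- \frac{1}{22017} \approx -4.5419 \cdot 10^{-5}$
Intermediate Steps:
$\frac{1}{-53428 + 31411} = \frac{1}{-22017} = - \frac{1}{22017}$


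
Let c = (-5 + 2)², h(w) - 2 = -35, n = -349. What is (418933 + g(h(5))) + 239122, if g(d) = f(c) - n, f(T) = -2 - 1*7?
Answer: 658395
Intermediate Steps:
h(w) = -33 (h(w) = 2 - 35 = -33)
c = 9 (c = (-3)² = 9)
f(T) = -9 (f(T) = -2 - 7 = -9)
g(d) = 340 (g(d) = -9 - 1*(-349) = -9 + 349 = 340)
(418933 + g(h(5))) + 239122 = (418933 + 340) + 239122 = 419273 + 239122 = 658395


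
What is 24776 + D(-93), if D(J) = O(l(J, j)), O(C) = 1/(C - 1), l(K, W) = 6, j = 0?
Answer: 123881/5 ≈ 24776.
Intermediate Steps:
O(C) = 1/(-1 + C)
D(J) = ⅕ (D(J) = 1/(-1 + 6) = 1/5 = ⅕)
24776 + D(-93) = 24776 + ⅕ = 123881/5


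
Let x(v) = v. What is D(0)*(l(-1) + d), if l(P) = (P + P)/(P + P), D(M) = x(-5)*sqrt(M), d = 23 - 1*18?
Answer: 0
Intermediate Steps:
d = 5 (d = 23 - 18 = 5)
D(M) = -5*sqrt(M)
l(P) = 1 (l(P) = (2*P)/((2*P)) = (2*P)*(1/(2*P)) = 1)
D(0)*(l(-1) + d) = (-5*sqrt(0))*(1 + 5) = -5*0*6 = 0*6 = 0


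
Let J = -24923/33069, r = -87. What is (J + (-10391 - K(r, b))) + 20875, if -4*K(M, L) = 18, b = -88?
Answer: 693638567/66138 ≈ 10488.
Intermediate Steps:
J = -24923/33069 (J = -24923*1/33069 = -24923/33069 ≈ -0.75367)
K(M, L) = -9/2 (K(M, L) = -1/4*18 = -9/2)
(J + (-10391 - K(r, b))) + 20875 = (-24923/33069 + (-10391 - 1*(-9/2))) + 20875 = (-24923/33069 + (-10391 + 9/2)) + 20875 = (-24923/33069 - 20773/2) + 20875 = -686992183/66138 + 20875 = 693638567/66138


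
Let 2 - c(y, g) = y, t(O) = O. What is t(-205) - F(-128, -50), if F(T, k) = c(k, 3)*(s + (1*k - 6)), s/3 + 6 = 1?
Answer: 3487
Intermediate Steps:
s = -15 (s = -18 + 3*1 = -18 + 3 = -15)
c(y, g) = 2 - y
F(T, k) = (-21 + k)*(2 - k) (F(T, k) = (2 - k)*(-15 + (1*k - 6)) = (2 - k)*(-15 + (k - 6)) = (2 - k)*(-15 + (-6 + k)) = (2 - k)*(-21 + k) = (-21 + k)*(2 - k))
t(-205) - F(-128, -50) = -205 - (-1)*(-21 - 50)*(-2 - 50) = -205 - (-1)*(-71)*(-52) = -205 - 1*(-3692) = -205 + 3692 = 3487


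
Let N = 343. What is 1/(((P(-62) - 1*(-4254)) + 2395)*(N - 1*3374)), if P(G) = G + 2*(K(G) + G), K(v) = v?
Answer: -1/19213509 ≈ -5.2047e-8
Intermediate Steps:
P(G) = 5*G (P(G) = G + 2*(G + G) = G + 2*(2*G) = G + 4*G = 5*G)
1/(((P(-62) - 1*(-4254)) + 2395)*(N - 1*3374)) = 1/(((5*(-62) - 1*(-4254)) + 2395)*(343 - 1*3374)) = 1/(((-310 + 4254) + 2395)*(343 - 3374)) = 1/((3944 + 2395)*(-3031)) = -1/3031/6339 = (1/6339)*(-1/3031) = -1/19213509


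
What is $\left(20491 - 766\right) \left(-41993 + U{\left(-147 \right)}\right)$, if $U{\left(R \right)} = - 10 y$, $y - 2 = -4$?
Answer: $-827917425$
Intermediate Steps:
$y = -2$ ($y = 2 - 4 = -2$)
$U{\left(R \right)} = 20$ ($U{\left(R \right)} = \left(-10\right) \left(-2\right) = 20$)
$\left(20491 - 766\right) \left(-41993 + U{\left(-147 \right)}\right) = \left(20491 - 766\right) \left(-41993 + 20\right) = 19725 \left(-41973\right) = -827917425$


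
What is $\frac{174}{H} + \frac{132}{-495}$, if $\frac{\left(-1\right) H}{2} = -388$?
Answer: $- \frac{247}{5820} \approx -0.04244$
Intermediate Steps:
$H = 776$ ($H = \left(-2\right) \left(-388\right) = 776$)
$\frac{174}{H} + \frac{132}{-495} = \frac{174}{776} + \frac{132}{-495} = 174 \cdot \frac{1}{776} + 132 \left(- \frac{1}{495}\right) = \frac{87}{388} - \frac{4}{15} = - \frac{247}{5820}$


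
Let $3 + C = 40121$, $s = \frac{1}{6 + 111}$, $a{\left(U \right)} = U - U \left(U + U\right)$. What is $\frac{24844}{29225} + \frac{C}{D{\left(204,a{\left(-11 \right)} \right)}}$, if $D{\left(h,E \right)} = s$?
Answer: $\frac{137176505194}{29225} \approx 4.6938 \cdot 10^{6}$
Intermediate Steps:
$a{\left(U \right)} = U - 2 U^{2}$ ($a{\left(U \right)} = U - U 2 U = U - 2 U^{2}$)
$s = \frac{1}{117} \approx 0.008547$
$C = 40118$ ($C = -3 + 40121 = 40118$)
$D{\left(h,E \right)} = \frac{1}{117}$
$\frac{24844}{29225} + \frac{C}{D{\left(204,a{\left(-11 \right)} \right)}} = \frac{24844}{29225} + 40118 \frac{1}{\frac{1}{117}} = 24844 \cdot \frac{1}{29225} + 40118 \cdot 117 = \frac{24844}{29225} + 4693806 = \frac{137176505194}{29225}$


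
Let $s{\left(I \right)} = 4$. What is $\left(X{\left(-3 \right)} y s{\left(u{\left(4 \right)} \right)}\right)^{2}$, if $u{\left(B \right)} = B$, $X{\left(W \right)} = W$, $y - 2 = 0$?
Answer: $576$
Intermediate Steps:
$y = 2$ ($y = 2 + 0 = 2$)
$\left(X{\left(-3 \right)} y s{\left(u{\left(4 \right)} \right)}\right)^{2} = \left(\left(-3\right) 2 \cdot 4\right)^{2} = \left(\left(-6\right) 4\right)^{2} = \left(-24\right)^{2} = 576$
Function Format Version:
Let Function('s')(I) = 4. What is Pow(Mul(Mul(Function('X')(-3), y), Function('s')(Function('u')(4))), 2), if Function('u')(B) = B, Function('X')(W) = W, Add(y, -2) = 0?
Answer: 576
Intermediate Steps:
y = 2 (y = Add(2, 0) = 2)
Pow(Mul(Mul(Function('X')(-3), y), Function('s')(Function('u')(4))), 2) = Pow(Mul(Mul(-3, 2), 4), 2) = Pow(Mul(-6, 4), 2) = Pow(-24, 2) = 576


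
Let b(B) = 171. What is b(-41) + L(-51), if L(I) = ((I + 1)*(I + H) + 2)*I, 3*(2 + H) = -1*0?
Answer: -135081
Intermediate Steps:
H = -2 (H = -2 + (-1*0)/3 = -2 + (⅓)*0 = -2 + 0 = -2)
L(I) = I*(2 + (1 + I)*(-2 + I)) (L(I) = ((I + 1)*(I - 2) + 2)*I = ((1 + I)*(-2 + I) + 2)*I = (2 + (1 + I)*(-2 + I))*I = I*(2 + (1 + I)*(-2 + I)))
b(-41) + L(-51) = 171 + (-51)²*(-1 - 51) = 171 + 2601*(-52) = 171 - 135252 = -135081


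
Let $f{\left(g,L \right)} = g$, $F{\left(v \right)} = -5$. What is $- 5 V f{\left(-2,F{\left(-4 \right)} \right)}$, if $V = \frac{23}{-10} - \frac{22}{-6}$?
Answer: $\frac{41}{3} \approx 13.667$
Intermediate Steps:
$V = \frac{41}{30}$ ($V = 23 \left(- \frac{1}{10}\right) - - \frac{11}{3} = - \frac{23}{10} + \frac{11}{3} = \frac{41}{30} \approx 1.3667$)
$- 5 V f{\left(-2,F{\left(-4 \right)} \right)} = \left(-5\right) \frac{41}{30} \left(-2\right) = \left(- \frac{41}{6}\right) \left(-2\right) = \frac{41}{3}$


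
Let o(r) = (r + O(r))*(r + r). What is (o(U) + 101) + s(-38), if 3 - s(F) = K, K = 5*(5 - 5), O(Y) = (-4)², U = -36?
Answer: 1544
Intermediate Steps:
O(Y) = 16
o(r) = 2*r*(16 + r) (o(r) = (r + 16)*(r + r) = (16 + r)*(2*r) = 2*r*(16 + r))
K = 0 (K = 5*0 = 0)
s(F) = 3 (s(F) = 3 - 1*0 = 3 + 0 = 3)
(o(U) + 101) + s(-38) = (2*(-36)*(16 - 36) + 101) + 3 = (2*(-36)*(-20) + 101) + 3 = (1440 + 101) + 3 = 1541 + 3 = 1544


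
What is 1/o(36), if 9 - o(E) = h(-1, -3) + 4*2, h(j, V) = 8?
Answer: -⅐ ≈ -0.14286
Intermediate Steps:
o(E) = -7 (o(E) = 9 - (8 + 4*2) = 9 - (8 + 8) = 9 - 1*16 = 9 - 16 = -7)
1/o(36) = 1/(-7) = -⅐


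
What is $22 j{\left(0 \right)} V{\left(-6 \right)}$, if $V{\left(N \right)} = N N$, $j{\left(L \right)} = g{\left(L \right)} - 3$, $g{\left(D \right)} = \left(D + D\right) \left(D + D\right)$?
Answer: $-2376$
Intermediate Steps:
$g{\left(D \right)} = 4 D^{2}$ ($g{\left(D \right)} = 2 D 2 D = 4 D^{2}$)
$j{\left(L \right)} = -3 + 4 L^{2}$ ($j{\left(L \right)} = 4 L^{2} - 3 = -3 + 4 L^{2}$)
$V{\left(N \right)} = N^{2}$
$22 j{\left(0 \right)} V{\left(-6 \right)} = 22 \left(-3 + 4 \cdot 0^{2}\right) \left(-6\right)^{2} = 22 \left(-3 + 4 \cdot 0\right) 36 = 22 \left(-3 + 0\right) 36 = 22 \left(-3\right) 36 = \left(-66\right) 36 = -2376$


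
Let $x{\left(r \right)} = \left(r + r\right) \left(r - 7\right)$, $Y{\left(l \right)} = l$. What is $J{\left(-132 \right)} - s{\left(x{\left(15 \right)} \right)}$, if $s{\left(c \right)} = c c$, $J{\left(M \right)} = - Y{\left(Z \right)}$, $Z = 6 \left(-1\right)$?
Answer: $-57594$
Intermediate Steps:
$Z = -6$
$J{\left(M \right)} = 6$ ($J{\left(M \right)} = \left(-1\right) \left(-6\right) = 6$)
$x{\left(r \right)} = 2 r \left(-7 + r\right)$
$s{\left(c \right)} = c^{2}$
$J{\left(-132 \right)} - s{\left(x{\left(15 \right)} \right)} = 6 - \left(2 \cdot 15 \left(-7 + 15\right)\right)^{2} = 6 - \left(2 \cdot 15 \cdot 8\right)^{2} = 6 - 240^{2} = 6 - 57600 = -57594$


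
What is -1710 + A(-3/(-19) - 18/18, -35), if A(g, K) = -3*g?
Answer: -32442/19 ≈ -1707.5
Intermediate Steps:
-1710 + A(-3/(-19) - 18/18, -35) = -1710 - 3*(-3/(-19) - 18/18) = -1710 - 3*(-3*(-1/19) - 18*1/18) = -1710 - 3*(3/19 - 1) = -1710 - 3*(-16/19) = -1710 + 48/19 = -32442/19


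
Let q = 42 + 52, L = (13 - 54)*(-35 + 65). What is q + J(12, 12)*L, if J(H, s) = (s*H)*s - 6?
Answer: -2117966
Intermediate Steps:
J(H, s) = -6 + H*s² (J(H, s) = (H*s)*s - 6 = H*s² - 6 = -6 + H*s²)
L = -1230 (L = -41*30 = -1230)
q = 94
q + J(12, 12)*L = 94 + (-6 + 12*12²)*(-1230) = 94 + (-6 + 12*144)*(-1230) = 94 + (-6 + 1728)*(-1230) = 94 + 1722*(-1230) = 94 - 2118060 = -2117966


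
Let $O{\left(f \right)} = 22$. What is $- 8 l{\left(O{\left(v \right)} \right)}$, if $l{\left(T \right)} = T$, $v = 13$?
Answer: $-176$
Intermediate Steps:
$- 8 l{\left(O{\left(v \right)} \right)} = \left(-8\right) 22 = -176$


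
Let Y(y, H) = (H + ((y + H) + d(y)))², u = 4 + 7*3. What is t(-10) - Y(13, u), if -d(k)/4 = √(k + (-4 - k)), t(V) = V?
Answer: -3915 + 1008*I ≈ -3915.0 + 1008.0*I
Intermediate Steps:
d(k) = -8*I (d(k) = -4*√(k + (-4 - k)) = -8*I)
u = 25 (u = 4 + 21 = 25)
Y(y, H) = (y - 8*I + 2*H)² (Y(y, H) = (H + ((y + H) - 8*I))² = (H + ((H + y) - 8*I))² = (H + (H + y - 8*I))² = (y - 8*I + 2*H)²)
t(-10) - Y(13, u) = -10 - (13 - 8*I + 2*25)² = -10 - (13 - 8*I + 50)² = -10 - (63 - 8*I)²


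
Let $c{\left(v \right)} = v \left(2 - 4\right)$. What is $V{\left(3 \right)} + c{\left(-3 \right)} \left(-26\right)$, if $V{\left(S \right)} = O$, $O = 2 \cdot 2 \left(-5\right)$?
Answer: $-176$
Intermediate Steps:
$O = -20$ ($O = 4 \left(-5\right) = -20$)
$V{\left(S \right)} = -20$
$c{\left(v \right)} = - 2 v$ ($c{\left(v \right)} = v \left(-2\right) = - 2 v$)
$V{\left(3 \right)} + c{\left(-3 \right)} \left(-26\right) = -20 + \left(-2\right) \left(-3\right) \left(-26\right) = -20 + 6 \left(-26\right) = -20 - 156 = -176$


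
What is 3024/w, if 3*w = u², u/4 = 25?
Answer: 567/625 ≈ 0.90720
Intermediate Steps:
u = 100 (u = 4*25 = 100)
w = 10000/3 (w = (⅓)*100² = (⅓)*10000 = 10000/3 ≈ 3333.3)
3024/w = 3024/(10000/3) = 3024*(3/10000) = 567/625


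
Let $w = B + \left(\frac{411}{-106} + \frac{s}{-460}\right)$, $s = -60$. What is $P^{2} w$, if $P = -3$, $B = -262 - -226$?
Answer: $- \frac{872127}{2438} \approx -357.72$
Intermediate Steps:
$B = -36$ ($B = -262 + 226 = -36$)
$w = - \frac{96903}{2438}$ ($w = -36 + \left(\frac{411}{-106} - \frac{60}{-460}\right) = -36 + \left(411 \left(- \frac{1}{106}\right) - - \frac{3}{23}\right) = -36 + \left(- \frac{411}{106} + \frac{3}{23}\right) = -36 - \frac{9135}{2438} = - \frac{96903}{2438} \approx -39.747$)
$P^{2} w = \left(-3\right)^{2} \left(- \frac{96903}{2438}\right) = 9 \left(- \frac{96903}{2438}\right) = - \frac{872127}{2438}$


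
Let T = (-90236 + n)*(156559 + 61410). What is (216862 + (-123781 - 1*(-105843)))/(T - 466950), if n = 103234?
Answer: 49731/708173528 ≈ 7.0224e-5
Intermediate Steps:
T = 2833161062 (T = (-90236 + 103234)*(156559 + 61410) = 12998*217969 = 2833161062)
(216862 + (-123781 - 1*(-105843)))/(T - 466950) = (216862 + (-123781 - 1*(-105843)))/(2833161062 - 466950) = (216862 + (-123781 + 105843))/2832694112 = (216862 - 17938)*(1/2832694112) = 198924*(1/2832694112) = 49731/708173528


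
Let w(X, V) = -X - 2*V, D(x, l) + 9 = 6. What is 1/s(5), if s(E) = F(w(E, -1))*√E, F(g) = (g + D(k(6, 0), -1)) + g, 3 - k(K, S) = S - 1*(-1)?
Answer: -√5/45 ≈ -0.049690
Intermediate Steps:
k(K, S) = 2 - S (k(K, S) = 3 - (S - 1*(-1)) = 3 - (S + 1) = 3 - (1 + S) = 3 + (-1 - S) = 2 - S)
D(x, l) = -3 (D(x, l) = -9 + 6 = -3)
F(g) = -3 + 2*g (F(g) = (g - 3) + g = (-3 + g) + g = -3 + 2*g)
s(E) = √E*(1 - 2*E) (s(E) = (-3 + 2*(-E - 2*(-1)))*√E = (-3 + 2*(-E + 2))*√E = (-3 + 2*(2 - E))*√E = (-3 + (4 - 2*E))*√E = (1 - 2*E)*√E = √E*(1 - 2*E))
1/s(5) = 1/(√5*(1 - 2*5)) = 1/(√5*(1 - 10)) = 1/(√5*(-9)) = 1/(-9*√5) = -√5/45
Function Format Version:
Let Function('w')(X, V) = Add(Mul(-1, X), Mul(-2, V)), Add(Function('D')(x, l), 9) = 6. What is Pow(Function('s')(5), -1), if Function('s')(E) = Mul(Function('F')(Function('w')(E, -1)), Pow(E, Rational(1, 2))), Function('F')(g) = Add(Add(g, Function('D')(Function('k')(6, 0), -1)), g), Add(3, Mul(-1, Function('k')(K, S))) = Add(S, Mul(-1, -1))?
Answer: Mul(Rational(-1, 45), Pow(5, Rational(1, 2))) ≈ -0.049690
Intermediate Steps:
Function('k')(K, S) = Add(2, Mul(-1, S)) (Function('k')(K, S) = Add(3, Mul(-1, Add(S, Mul(-1, -1)))) = Add(3, Mul(-1, Add(S, 1))) = Add(3, Mul(-1, Add(1, S))) = Add(3, Add(-1, Mul(-1, S))) = Add(2, Mul(-1, S)))
Function('D')(x, l) = -3 (Function('D')(x, l) = Add(-9, 6) = -3)
Function('F')(g) = Add(-3, Mul(2, g)) (Function('F')(g) = Add(Add(g, -3), g) = Add(Add(-3, g), g) = Add(-3, Mul(2, g)))
Function('s')(E) = Mul(Pow(E, Rational(1, 2)), Add(1, Mul(-2, E))) (Function('s')(E) = Mul(Add(-3, Mul(2, Add(Mul(-1, E), Mul(-2, -1)))), Pow(E, Rational(1, 2))) = Mul(Add(-3, Mul(2, Add(Mul(-1, E), 2))), Pow(E, Rational(1, 2))) = Mul(Add(-3, Mul(2, Add(2, Mul(-1, E)))), Pow(E, Rational(1, 2))) = Mul(Add(-3, Add(4, Mul(-2, E))), Pow(E, Rational(1, 2))) = Mul(Add(1, Mul(-2, E)), Pow(E, Rational(1, 2))) = Mul(Pow(E, Rational(1, 2)), Add(1, Mul(-2, E))))
Pow(Function('s')(5), -1) = Pow(Mul(Pow(5, Rational(1, 2)), Add(1, Mul(-2, 5))), -1) = Pow(Mul(Pow(5, Rational(1, 2)), Add(1, -10)), -1) = Pow(Mul(Pow(5, Rational(1, 2)), -9), -1) = Pow(Mul(-9, Pow(5, Rational(1, 2))), -1) = Mul(Rational(-1, 45), Pow(5, Rational(1, 2)))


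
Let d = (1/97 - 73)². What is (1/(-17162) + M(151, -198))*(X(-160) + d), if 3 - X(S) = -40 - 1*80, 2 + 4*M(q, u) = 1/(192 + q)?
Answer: -301480041113397/110773398988 ≈ -2721.6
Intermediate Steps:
d = 50126400/9409 (d = (1/97 - 73)² = (-7080/97)² = 50126400/9409 ≈ 5327.5)
M(q, u) = -½ + 1/(4*(192 + q))
X(S) = 123 (X(S) = 3 - (-40 - 1*80) = 3 - (-40 - 80) = 3 - 1*(-120) = 3 + 120 = 123)
(1/(-17162) + M(151, -198))*(X(-160) + d) = (1/(-17162) + (-383 - 2*151)/(4*(192 + 151)))*(123 + 50126400/9409) = (-1/17162 + (¼)*(-383 - 302)/343)*(51283707/9409) = (-1/17162 + (¼)*(1/343)*(-685))*(51283707/9409) = (-1/17162 - 685/1372)*(51283707/9409) = -5878671/11773132*51283707/9409 = -301480041113397/110773398988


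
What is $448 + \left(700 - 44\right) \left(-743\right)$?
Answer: $-486960$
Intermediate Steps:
$448 + \left(700 - 44\right) \left(-743\right) = 448 + 656 \left(-743\right) = 448 - 487408 = -486960$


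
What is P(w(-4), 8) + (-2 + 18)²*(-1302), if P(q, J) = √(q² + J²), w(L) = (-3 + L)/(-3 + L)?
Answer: -333312 + √65 ≈ -3.3330e+5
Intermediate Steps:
w(L) = 1
P(q, J) = √(J² + q²)
P(w(-4), 8) + (-2 + 18)²*(-1302) = √(8² + 1²) + (-2 + 18)²*(-1302) = √(64 + 1) + 16²*(-1302) = √65 + 256*(-1302) = √65 - 333312 = -333312 + √65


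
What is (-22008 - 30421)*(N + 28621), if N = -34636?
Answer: 315360435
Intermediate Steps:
(-22008 - 30421)*(N + 28621) = (-22008 - 30421)*(-34636 + 28621) = -52429*(-6015) = 315360435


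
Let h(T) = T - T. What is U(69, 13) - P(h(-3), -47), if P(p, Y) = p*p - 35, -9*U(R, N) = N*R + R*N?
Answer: -493/3 ≈ -164.33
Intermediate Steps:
h(T) = 0
U(R, N) = -2*N*R/9 (U(R, N) = -(N*R + R*N)/9 = -(N*R + N*R)/9 = -2*N*R/9)
P(p, Y) = -35 + p**2 (P(p, Y) = p**2 - 35 = -35 + p**2)
U(69, 13) - P(h(-3), -47) = -2/9*13*69 - (-35 + 0**2) = -598/3 - (-35 + 0) = -598/3 - 1*(-35) = -598/3 + 35 = -493/3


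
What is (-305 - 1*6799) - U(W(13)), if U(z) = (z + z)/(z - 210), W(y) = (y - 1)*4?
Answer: -191792/27 ≈ -7103.4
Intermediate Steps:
W(y) = -4 + 4*y (W(y) = (-1 + y)*4 = -4 + 4*y)
U(z) = 2*z/(-210 + z) (U(z) = (2*z)/(-210 + z) = 2*z/(-210 + z))
(-305 - 1*6799) - U(W(13)) = (-305 - 1*6799) - 2*(-4 + 4*13)/(-210 + (-4 + 4*13)) = (-305 - 6799) - 2*(-4 + 52)/(-210 + (-4 + 52)) = -7104 - 2*48/(-210 + 48) = -7104 - 2*48/(-162) = -7104 - 2*48*(-1)/162 = -7104 - 1*(-16/27) = -7104 + 16/27 = -191792/27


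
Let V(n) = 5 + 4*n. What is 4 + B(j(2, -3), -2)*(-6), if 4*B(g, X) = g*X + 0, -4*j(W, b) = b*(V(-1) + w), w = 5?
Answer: 35/2 ≈ 17.500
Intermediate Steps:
j(W, b) = -3*b/2 (j(W, b) = -b*((5 + 4*(-1)) + 5)/4 = -b*((5 - 4) + 5)/4 = -b*(1 + 5)/4 = -b*6/4 = -3*b/2)
B(g, X) = X*g/4 (B(g, X) = (g*X + 0)/4 = (X*g + 0)/4 = (X*g)/4 = X*g/4)
4 + B(j(2, -3), -2)*(-6) = 4 + ((1/4)*(-2)*(-3/2*(-3)))*(-6) = 4 + ((1/4)*(-2)*(9/2))*(-6) = 4 - 9/4*(-6) = 4 + 27/2 = 35/2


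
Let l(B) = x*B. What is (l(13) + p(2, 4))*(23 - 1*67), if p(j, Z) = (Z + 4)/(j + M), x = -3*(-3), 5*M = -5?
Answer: -5500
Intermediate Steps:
M = -1 (M = (1/5)*(-5) = -1)
x = 9
p(j, Z) = (4 + Z)/(-1 + j) (p(j, Z) = (Z + 4)/(j - 1) = (4 + Z)/(-1 + j))
l(B) = 9*B
(l(13) + p(2, 4))*(23 - 1*67) = (9*13 + (4 + 4)/(-1 + 2))*(23 - 1*67) = (117 + 8/1)*(23 - 67) = (117 + 1*8)*(-44) = (117 + 8)*(-44) = 125*(-44) = -5500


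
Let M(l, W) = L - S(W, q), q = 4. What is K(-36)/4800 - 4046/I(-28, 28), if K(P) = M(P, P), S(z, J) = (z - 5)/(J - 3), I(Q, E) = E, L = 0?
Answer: -693559/4800 ≈ -144.49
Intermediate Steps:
S(z, J) = (-5 + z)/(-3 + J)
M(l, W) = 5 - W (M(l, W) = 0 - (-5 + W)/(-3 + 4) = 0 - (-5 + W)/1 = 0 - (-5 + W) = 0 + (5 - W) = 5 - W)
K(P) = 5 - P
K(-36)/4800 - 4046/I(-28, 28) = (5 - 1*(-36))/4800 - 4046/28 = (5 + 36)*(1/4800) - 4046*1/28 = 41*(1/4800) - 289/2 = 41/4800 - 289/2 = -693559/4800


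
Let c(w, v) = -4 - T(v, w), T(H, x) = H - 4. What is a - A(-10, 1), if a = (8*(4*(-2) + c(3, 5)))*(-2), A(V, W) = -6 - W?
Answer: 215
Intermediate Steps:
T(H, x) = -4 + H
c(w, v) = -v (c(w, v) = -4 - (-4 + v) = -4 + (4 - v) = -v)
a = 208 (a = (8*(4*(-2) - 1*5))*(-2) = (8*(-8 - 5))*(-2) = (8*(-13))*(-2) = -104*(-2) = 208)
a - A(-10, 1) = 208 - (-6 - 1*1) = 208 - (-6 - 1) = 208 - 1*(-7) = 208 + 7 = 215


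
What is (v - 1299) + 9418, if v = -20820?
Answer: -12701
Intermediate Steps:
(v - 1299) + 9418 = (-20820 - 1299) + 9418 = -22119 + 9418 = -12701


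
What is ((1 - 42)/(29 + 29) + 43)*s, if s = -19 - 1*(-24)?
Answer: 12265/58 ≈ 211.47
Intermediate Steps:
s = 5 (s = -19 + 24 = 5)
((1 - 42)/(29 + 29) + 43)*s = ((1 - 42)/(29 + 29) + 43)*5 = (-41/58 + 43)*5 = (2453/58)*5 = 12265/58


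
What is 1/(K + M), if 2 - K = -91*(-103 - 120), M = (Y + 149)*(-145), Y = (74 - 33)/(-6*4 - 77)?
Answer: -101/4225551 ≈ -2.3902e-5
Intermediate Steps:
Y = -41/101 (Y = 41/(-24 - 77) = 41/(-101) = 41*(-1/101) = -41/101 ≈ -0.40594)
M = -2176160/101 (M = (-41/101 + 149)*(-145) = (15008/101)*(-145) = -2176160/101 ≈ -21546.)
K = -20291 (K = 2 - (-91)*(-103 - 120) = 2 - (-91)*(-223) = 2 - 1*20293 = 2 - 20293 = -20291)
1/(K + M) = 1/(-20291 - 2176160/101) = 1/(-4225551/101) = -101/4225551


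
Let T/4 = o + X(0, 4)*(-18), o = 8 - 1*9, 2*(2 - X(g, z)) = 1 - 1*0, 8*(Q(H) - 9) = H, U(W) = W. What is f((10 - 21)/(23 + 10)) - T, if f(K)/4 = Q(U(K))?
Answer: 887/6 ≈ 147.83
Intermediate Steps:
Q(H) = 9 + H/8
X(g, z) = 3/2 (X(g, z) = 2 - (1 - 1*0)/2 = 2 - (1 + 0)/2 = 2 - ½*1 = 2 - ½ = 3/2)
o = -1 (o = 8 - 9 = -1)
f(K) = 36 + K/2 (f(K) = 4*(9 + K/8) = 36 + K/2)
T = -112 (T = 4*(-1 + (3/2)*(-18)) = 4*(-1 - 27) = 4*(-28) = -112)
f((10 - 21)/(23 + 10)) - T = (36 + ((10 - 21)/(23 + 10))/2) - 1*(-112) = (36 + (-11/33)/2) + 112 = (36 + (-11*1/33)/2) + 112 = (36 + (½)*(-⅓)) + 112 = (36 - ⅙) + 112 = 215/6 + 112 = 887/6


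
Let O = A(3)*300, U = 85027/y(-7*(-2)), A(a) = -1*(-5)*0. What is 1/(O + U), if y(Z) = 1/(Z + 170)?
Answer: 1/15644968 ≈ 6.3918e-8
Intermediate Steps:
y(Z) = 1/(170 + Z)
A(a) = 0 (A(a) = 5*0 = 0)
U = 15644968 (U = 85027/(1/(170 - 7*(-2))) = 85027/(1/(170 + 14)) = 85027/(1/184) = 85027*184 = 15644968)
O = 0 (O = 0*300 = 0)
1/(O + U) = 1/(0 + 15644968) = 1/15644968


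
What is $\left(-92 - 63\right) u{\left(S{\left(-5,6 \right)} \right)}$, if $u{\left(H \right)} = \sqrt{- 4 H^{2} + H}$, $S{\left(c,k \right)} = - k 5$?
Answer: $- 1705 i \sqrt{30} \approx - 9338.7 i$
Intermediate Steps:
$S{\left(c,k \right)} = - 5 k$
$u{\left(H \right)} = \sqrt{H - 4 H^{2}}$
$\left(-92 - 63\right) u{\left(S{\left(-5,6 \right)} \right)} = \left(-92 - 63\right) \sqrt{\left(-5\right) 6 \left(1 - 4 \left(\left(-5\right) 6\right)\right)} = \left(-92 - 63\right) \sqrt{- 30 \left(1 - -120\right)} = \left(-92 - 63\right) \sqrt{- 30 \left(1 + 120\right)} = - 155 \sqrt{\left(-30\right) 121} = - 155 \sqrt{-3630} = - 155 \cdot 11 i \sqrt{30} = - 1705 i \sqrt{30}$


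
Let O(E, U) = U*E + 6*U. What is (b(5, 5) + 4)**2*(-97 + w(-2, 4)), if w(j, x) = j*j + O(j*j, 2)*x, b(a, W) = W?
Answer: -1053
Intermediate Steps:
O(E, U) = 6*U + E*U (O(E, U) = E*U + 6*U = 6*U + E*U)
w(j, x) = j**2 + x*(12 + 2*j**2) (w(j, x) = j*j + (2*(6 + j*j))*x = j**2 + (2*(6 + j**2))*x = j**2 + (12 + 2*j**2)*x = j**2 + x*(12 + 2*j**2))
(b(5, 5) + 4)**2*(-97 + w(-2, 4)) = (5 + 4)**2*(-97 + ((-2)**2 + 2*4*(6 + (-2)**2))) = 9**2*(-97 + (4 + 2*4*(6 + 4))) = 81*(-97 + (4 + 2*4*10)) = 81*(-97 + (4 + 80)) = 81*(-97 + 84) = 81*(-13) = -1053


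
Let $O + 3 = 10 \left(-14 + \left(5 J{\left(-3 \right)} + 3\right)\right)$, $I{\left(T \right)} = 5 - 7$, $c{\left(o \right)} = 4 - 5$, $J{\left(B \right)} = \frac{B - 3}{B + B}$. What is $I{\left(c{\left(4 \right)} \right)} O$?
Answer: $126$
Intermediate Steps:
$J{\left(B \right)} = \frac{-3 + B}{2 B}$
$c{\left(o \right)} = -1$ ($c{\left(o \right)} = 4 - 5 = -1$)
$I{\left(T \right)} = -2$ ($I{\left(T \right)} = 5 - 7 = -2$)
$O = -63$ ($O = -3 + 10 \left(-14 + \left(5 \frac{-3 - 3}{2 \left(-3\right)} + 3\right)\right) = -3 + 10 \left(-14 + \left(5 \cdot \frac{1}{2} \left(- \frac{1}{3}\right) \left(-6\right) + 3\right)\right) = -3 + 10 \left(-14 + \left(5 \cdot 1 + 3\right)\right) = -3 + 10 \left(-14 + \left(5 + 3\right)\right) = -3 + 10 \left(-14 + 8\right) = -3 + 10 \left(-6\right) = -3 - 60 = -63$)
$I{\left(c{\left(4 \right)} \right)} O = \left(-2\right) \left(-63\right) = 126$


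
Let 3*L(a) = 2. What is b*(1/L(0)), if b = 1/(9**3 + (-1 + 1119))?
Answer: 3/3694 ≈ 0.00081213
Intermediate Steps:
L(a) = 2/3 (L(a) = (1/3)*2 = 2/3)
b = 1/1847 (b = 1/(729 + 1118) = 1/1847 ≈ 0.00054142)
b*(1/L(0)) = (1/(2/3))/1847 = (1*(3/2))/1847 = (1/1847)*(3/2) = 3/3694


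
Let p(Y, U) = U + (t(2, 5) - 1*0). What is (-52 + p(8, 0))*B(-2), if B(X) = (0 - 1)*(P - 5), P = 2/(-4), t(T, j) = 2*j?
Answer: -231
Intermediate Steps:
P = -½ (P = 2*(-¼) = -½ ≈ -0.50000)
B(X) = 11/2 (B(X) = (0 - 1)*(-½ - 5) = -1*(-11/2) = 11/2)
p(Y, U) = 10 + U (p(Y, U) = U + (2*5 - 1*0) = U + (10 + 0) = U + 10 = 10 + U)
(-52 + p(8, 0))*B(-2) = (-52 + (10 + 0))*(11/2) = (-52 + 10)*(11/2) = -42*11/2 = -231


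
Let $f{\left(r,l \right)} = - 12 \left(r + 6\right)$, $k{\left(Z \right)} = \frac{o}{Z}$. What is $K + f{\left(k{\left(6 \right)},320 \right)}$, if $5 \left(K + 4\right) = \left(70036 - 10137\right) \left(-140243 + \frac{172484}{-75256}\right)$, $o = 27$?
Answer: $- \frac{158048011541877}{94070} \approx -1.6801 \cdot 10^{9}$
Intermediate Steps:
$k{\left(Z \right)} = \frac{27}{Z}$
$K = - \frac{158047999689057}{94070}$ ($K = -4 + \frac{\left(70036 - 10137\right) \left(-140243 + \frac{172484}{-75256}\right)}{5} = -4 + \frac{59899 \left(-140243 + 172484 \left(- \frac{1}{75256}\right)\right)}{5} = -4 + \frac{59899 \left(-140243 - \frac{43121}{18814}\right)}{5} = -4 + \frac{59899 \left(- \frac{2638574923}{18814}\right)}{5} = -4 + \frac{1}{5} \left(- \frac{158047999312777}{18814}\right) = -4 - \frac{158047999312777}{94070} = - \frac{158047999689057}{94070} \approx -1.6801 \cdot 10^{9}$)
$f{\left(r,l \right)} = -72 - 12 r$ ($f{\left(r,l \right)} = - 12 \left(6 + r\right) = -72 - 12 r$)
$K + f{\left(k{\left(6 \right)},320 \right)} = - \frac{158047999689057}{94070} - \left(72 + 12 \cdot \frac{27}{6}\right) = - \frac{158047999689057}{94070} - \left(72 + 12 \cdot 27 \cdot \frac{1}{6}\right) = - \frac{158047999689057}{94070} - 126 = - \frac{158048011541877}{94070}$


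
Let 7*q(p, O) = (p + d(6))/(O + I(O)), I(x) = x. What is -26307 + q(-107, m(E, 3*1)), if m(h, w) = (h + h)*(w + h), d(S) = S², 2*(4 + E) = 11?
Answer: -4972094/189 ≈ -26307.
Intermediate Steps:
E = 3/2 (E = -4 + (½)*11 = -4 + 11/2 = 3/2 ≈ 1.5000)
m(h, w) = 2*h*(h + w) (m(h, w) = (2*h)*(h + w) = 2*h*(h + w))
q(p, O) = (36 + p)/(14*O) (q(p, O) = ((p + 6²)/(O + O))/7 = ((p + 36)/((2*O)))/7 = ((36 + p)*(1/(2*O)))/7 = ((36 + p)/(2*O))/7 = (36 + p)/(14*O))
-26307 + q(-107, m(E, 3*1)) = -26307 + (36 - 107)/(14*((2*(3/2)*(3/2 + 3*1)))) = -26307 + (1/14)*(-71)/(2*(3/2)*(3/2 + 3)) = -26307 + (1/14)*(-71)/(2*(3/2)*(9/2)) = -26307 + (1/14)*(-71)/(27/2) = -26307 + (1/14)*(2/27)*(-71) = -26307 - 71/189 = -4972094/189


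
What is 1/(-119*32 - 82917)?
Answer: -1/86725 ≈ -1.1531e-5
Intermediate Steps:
1/(-119*32 - 82917) = 1/(-3808 - 82917) = 1/(-86725) = -1/86725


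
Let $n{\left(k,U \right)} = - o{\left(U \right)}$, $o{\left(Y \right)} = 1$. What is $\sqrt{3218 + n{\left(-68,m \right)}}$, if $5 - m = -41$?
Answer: $\sqrt{3217} \approx 56.719$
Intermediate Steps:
$m = 46$ ($m = 5 - -41 = 5 + 41 = 46$)
$n{\left(k,U \right)} = -1$ ($n{\left(k,U \right)} = \left(-1\right) 1 = -1$)
$\sqrt{3218 + n{\left(-68,m \right)}} = \sqrt{3218 - 1} = \sqrt{3217}$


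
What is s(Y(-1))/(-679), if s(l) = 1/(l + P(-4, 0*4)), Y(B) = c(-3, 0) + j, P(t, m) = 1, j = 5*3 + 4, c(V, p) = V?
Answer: -1/11543 ≈ -8.6633e-5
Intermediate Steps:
j = 19 (j = 15 + 4 = 19)
Y(B) = 16 (Y(B) = -3 + 19 = 16)
s(l) = 1/(1 + l) (s(l) = 1/(l + 1) = 1/(1 + l))
s(Y(-1))/(-679) = 1/((1 + 16)*(-679)) = -1/679/17 = (1/17)*(-1/679) = -1/11543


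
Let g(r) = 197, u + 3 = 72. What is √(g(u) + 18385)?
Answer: √18582 ≈ 136.32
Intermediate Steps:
u = 69 (u = -3 + 72 = 69)
√(g(u) + 18385) = √(197 + 18385) = √18582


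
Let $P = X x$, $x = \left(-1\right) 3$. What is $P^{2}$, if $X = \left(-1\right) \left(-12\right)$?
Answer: $1296$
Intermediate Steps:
$x = -3$
$X = 12$
$P = -36$ ($P = 12 \left(-3\right) = -36$)
$P^{2} = \left(-36\right)^{2} = 1296$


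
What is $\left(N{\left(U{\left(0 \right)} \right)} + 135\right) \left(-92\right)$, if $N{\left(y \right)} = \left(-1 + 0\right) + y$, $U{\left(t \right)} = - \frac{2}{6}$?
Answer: $- \frac{36892}{3} \approx -12297.0$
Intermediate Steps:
$U{\left(t \right)} = - \frac{1}{3}$ ($U{\left(t \right)} = \left(-2\right) \frac{1}{6} = - \frac{1}{3}$)
$N{\left(y \right)} = -1 + y$
$\left(N{\left(U{\left(0 \right)} \right)} + 135\right) \left(-92\right) = \left(\left(-1 - \frac{1}{3}\right) + 135\right) \left(-92\right) = \left(- \frac{4}{3} + 135\right) \left(-92\right) = \frac{401}{3} \left(-92\right) = - \frac{36892}{3}$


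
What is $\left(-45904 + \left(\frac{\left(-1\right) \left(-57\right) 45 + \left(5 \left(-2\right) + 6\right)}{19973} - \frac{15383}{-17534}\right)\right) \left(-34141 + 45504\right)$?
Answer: $- \frac{16606023306994535}{31836962} \approx -5.216 \cdot 10^{8}$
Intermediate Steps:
$\left(-45904 + \left(\frac{\left(-1\right) \left(-57\right) 45 + \left(5 \left(-2\right) + 6\right)}{19973} - \frac{15383}{-17534}\right)\right) \left(-34141 + 45504\right) = \left(-45904 + \left(\left(57 \cdot 45 + \left(-10 + 6\right)\right) \frac{1}{19973} - - \frac{15383}{17534}\right)\right) 11363 = \left(-45904 + \left(\left(2565 - 4\right) \frac{1}{19973} + \frac{15383}{17534}\right)\right) 11363 = \left(-45904 + \left(2561 \cdot \frac{1}{19973} + \frac{15383}{17534}\right)\right) 11363 = \left(-45904 + \left(\frac{2561}{19973} + \frac{15383}{17534}\right)\right) 11363 = \left(-45904 + \frac{352149233}{350206582}\right) 11363 = \left(- \frac{16075530790895}{350206582}\right) 11363 = - \frac{16606023306994535}{31836962}$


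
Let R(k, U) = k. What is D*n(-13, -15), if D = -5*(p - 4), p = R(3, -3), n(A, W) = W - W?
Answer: 0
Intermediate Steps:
n(A, W) = 0
p = 3
D = 5 (D = -5*(3 - 4) = -5*(-1) = 5)
D*n(-13, -15) = 5*0 = 0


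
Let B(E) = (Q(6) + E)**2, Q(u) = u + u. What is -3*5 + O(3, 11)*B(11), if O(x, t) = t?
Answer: 5804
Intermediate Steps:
Q(u) = 2*u
B(E) = (12 + E)**2 (B(E) = (2*6 + E)**2 = (12 + E)**2)
-3*5 + O(3, 11)*B(11) = -3*5 + 11*(12 + 11)**2 = -15 + 11*23**2 = -15 + 11*529 = -15 + 5819 = 5804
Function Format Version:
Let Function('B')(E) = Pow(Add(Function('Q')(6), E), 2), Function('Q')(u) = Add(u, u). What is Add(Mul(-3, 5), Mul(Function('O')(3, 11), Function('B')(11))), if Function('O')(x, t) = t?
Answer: 5804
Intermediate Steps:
Function('Q')(u) = Mul(2, u)
Function('B')(E) = Pow(Add(12, E), 2) (Function('B')(E) = Pow(Add(Mul(2, 6), E), 2) = Pow(Add(12, E), 2))
Add(Mul(-3, 5), Mul(Function('O')(3, 11), Function('B')(11))) = Add(Mul(-3, 5), Mul(11, Pow(Add(12, 11), 2))) = Add(-15, Mul(11, Pow(23, 2))) = Add(-15, Mul(11, 529)) = Add(-15, 5819) = 5804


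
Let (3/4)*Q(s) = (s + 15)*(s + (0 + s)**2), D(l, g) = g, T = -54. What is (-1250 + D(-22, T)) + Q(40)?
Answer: 356888/3 ≈ 1.1896e+5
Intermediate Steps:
Q(s) = 4*(15 + s)*(s + s**2)/3 (Q(s) = 4*((s + 15)*(s + (0 + s)**2))/3 = 4*((15 + s)*(s + s**2))/3 = 4*(15 + s)*(s + s**2)/3)
(-1250 + D(-22, T)) + Q(40) = (-1250 - 54) + (4/3)*40*(15 + 40**2 + 16*40) = -1304 + (4/3)*40*(15 + 1600 + 640) = -1304 + (4/3)*40*2255 = -1304 + 360800/3 = 356888/3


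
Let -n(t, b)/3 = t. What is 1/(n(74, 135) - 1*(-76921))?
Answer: 1/76699 ≈ 1.3038e-5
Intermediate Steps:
n(t, b) = -3*t
1/(n(74, 135) - 1*(-76921)) = 1/(-3*74 - 1*(-76921)) = 1/(-222 + 76921) = 1/76699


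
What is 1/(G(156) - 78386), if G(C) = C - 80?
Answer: -1/78310 ≈ -1.2770e-5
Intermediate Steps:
G(C) = -80 + C
1/(G(156) - 78386) = 1/((-80 + 156) - 78386) = 1/(76 - 78386) = 1/(-78310) = -1/78310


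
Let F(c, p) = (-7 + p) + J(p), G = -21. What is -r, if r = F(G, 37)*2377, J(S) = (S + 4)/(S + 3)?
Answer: -2949857/40 ≈ -73746.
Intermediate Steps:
J(S) = (4 + S)/(3 + S)
F(c, p) = -7 + p + (4 + p)/(3 + p) (F(c, p) = (-7 + p) + (4 + p)/(3 + p) = -7 + p + (4 + p)/(3 + p))
r = 2949857/40 (r = ((-17 + 37**2 - 3*37)/(3 + 37))*2377 = ((-17 + 1369 - 111)/40)*2377 = ((1/40)*1241)*2377 = (1241/40)*2377 = 2949857/40 ≈ 73746.)
-r = -1*2949857/40 = -2949857/40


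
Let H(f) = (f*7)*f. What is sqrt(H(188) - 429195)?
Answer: I*sqrt(181787) ≈ 426.36*I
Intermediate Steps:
H(f) = 7*f**2 (H(f) = (7*f)*f = 7*f**2)
sqrt(H(188) - 429195) = sqrt(7*188**2 - 429195) = sqrt(7*35344 - 429195) = sqrt(247408 - 429195) = sqrt(-181787) = I*sqrt(181787)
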